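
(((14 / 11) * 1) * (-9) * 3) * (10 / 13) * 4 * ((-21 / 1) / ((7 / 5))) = 226800 / 143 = 1586.01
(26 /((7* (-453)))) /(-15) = 26 /47565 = 0.00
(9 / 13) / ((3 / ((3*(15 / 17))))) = 135 / 221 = 0.61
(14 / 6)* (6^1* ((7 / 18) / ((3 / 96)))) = 1568 / 9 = 174.22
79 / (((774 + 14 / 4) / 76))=12008 / 1555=7.72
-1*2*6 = -12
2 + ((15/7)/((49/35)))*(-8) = -502/49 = -10.24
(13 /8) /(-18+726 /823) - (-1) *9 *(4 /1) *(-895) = -3631333579 /112704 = -32220.09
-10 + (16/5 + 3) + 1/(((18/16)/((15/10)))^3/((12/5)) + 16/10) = -36787/11365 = -3.24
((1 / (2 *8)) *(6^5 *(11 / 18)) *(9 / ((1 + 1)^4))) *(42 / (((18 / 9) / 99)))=5557167 / 16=347322.94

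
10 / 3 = 3.33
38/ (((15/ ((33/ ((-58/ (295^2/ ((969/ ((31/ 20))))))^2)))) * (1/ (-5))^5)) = -2001447236421875/ 1329964128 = -1504888.14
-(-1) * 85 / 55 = 17 / 11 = 1.55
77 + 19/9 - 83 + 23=172/9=19.11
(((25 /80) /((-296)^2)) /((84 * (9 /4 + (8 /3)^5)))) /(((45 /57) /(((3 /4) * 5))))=7695 /5230678003712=0.00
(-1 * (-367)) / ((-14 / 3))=-1101 / 14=-78.64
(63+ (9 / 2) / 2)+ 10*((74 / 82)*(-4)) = 29.15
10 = 10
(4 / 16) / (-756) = -1 / 3024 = -0.00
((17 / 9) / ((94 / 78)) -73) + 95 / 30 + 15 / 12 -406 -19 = -92499 / 188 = -492.02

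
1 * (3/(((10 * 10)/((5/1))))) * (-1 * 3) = -9/20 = -0.45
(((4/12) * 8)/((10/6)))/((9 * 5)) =8/225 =0.04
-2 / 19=-0.11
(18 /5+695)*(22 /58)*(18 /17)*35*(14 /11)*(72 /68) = 110909736 /8381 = 13233.47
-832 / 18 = -416 / 9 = -46.22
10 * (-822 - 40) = -8620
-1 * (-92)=92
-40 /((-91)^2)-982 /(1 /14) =-113847228 /8281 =-13748.00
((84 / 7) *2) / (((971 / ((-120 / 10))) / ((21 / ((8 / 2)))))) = -1512 / 971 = -1.56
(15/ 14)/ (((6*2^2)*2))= 5/ 224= 0.02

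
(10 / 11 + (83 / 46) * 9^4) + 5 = 5993183 / 506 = 11844.24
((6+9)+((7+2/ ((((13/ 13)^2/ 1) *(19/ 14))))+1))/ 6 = 155/ 38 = 4.08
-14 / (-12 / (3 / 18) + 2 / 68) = 476 / 2447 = 0.19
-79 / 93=-0.85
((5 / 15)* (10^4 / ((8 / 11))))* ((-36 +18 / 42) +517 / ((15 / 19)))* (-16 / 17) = -2861144000 / 1071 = -2671469.65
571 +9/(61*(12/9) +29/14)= 2000591/3503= 571.11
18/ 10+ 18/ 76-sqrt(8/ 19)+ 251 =48077/ 190-2*sqrt(38)/ 19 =252.39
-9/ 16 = -0.56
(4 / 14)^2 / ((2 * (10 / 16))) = 0.07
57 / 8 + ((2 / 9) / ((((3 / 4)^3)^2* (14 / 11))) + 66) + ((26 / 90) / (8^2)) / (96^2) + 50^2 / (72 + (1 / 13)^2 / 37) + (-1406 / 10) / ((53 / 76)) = -33319808837739258721 / 359100303417999360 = -92.79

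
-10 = -10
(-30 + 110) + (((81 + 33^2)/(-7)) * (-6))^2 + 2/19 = 936402178/931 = 1005802.55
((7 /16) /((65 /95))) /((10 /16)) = 133 /130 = 1.02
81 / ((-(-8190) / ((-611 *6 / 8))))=-1269 / 280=-4.53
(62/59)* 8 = 496/59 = 8.41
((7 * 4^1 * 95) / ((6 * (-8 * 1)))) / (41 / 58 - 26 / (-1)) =-2.07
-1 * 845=-845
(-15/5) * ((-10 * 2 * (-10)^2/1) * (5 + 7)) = 72000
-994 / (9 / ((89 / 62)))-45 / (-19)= -827872 / 5301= -156.17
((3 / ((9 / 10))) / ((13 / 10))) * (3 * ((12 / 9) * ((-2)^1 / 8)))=-2.56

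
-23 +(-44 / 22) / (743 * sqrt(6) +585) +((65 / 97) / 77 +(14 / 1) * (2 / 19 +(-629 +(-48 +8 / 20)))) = -6669246806657926 / 702475769765 -1486 * sqrt(6) / 2970069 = -9493.92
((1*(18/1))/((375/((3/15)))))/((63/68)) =136/13125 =0.01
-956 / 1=-956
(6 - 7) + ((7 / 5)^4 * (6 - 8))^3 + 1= -453.55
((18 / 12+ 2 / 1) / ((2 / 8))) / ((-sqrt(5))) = -6.26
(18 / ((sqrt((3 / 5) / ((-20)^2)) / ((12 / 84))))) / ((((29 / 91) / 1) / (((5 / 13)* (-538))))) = -322800* sqrt(15) / 29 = -43110.31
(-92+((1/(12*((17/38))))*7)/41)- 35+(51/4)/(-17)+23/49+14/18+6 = -148120097/1229508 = -120.47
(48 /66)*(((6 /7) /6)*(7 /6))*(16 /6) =32 /99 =0.32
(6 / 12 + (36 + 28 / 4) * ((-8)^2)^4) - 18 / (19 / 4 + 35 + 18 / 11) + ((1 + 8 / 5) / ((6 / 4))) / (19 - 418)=5241688314788771 / 7265790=721420288.06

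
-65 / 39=-5 / 3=-1.67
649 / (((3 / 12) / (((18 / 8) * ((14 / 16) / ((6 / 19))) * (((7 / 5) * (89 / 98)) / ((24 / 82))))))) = 44995819 / 640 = 70305.97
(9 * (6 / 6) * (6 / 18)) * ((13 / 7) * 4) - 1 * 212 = -189.71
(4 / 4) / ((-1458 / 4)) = -2 / 729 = -0.00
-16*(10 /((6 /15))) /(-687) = 400 /687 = 0.58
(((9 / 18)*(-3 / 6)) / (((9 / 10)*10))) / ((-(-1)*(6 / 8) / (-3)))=1 / 9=0.11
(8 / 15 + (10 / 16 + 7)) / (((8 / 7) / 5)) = 6853 / 192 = 35.69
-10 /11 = -0.91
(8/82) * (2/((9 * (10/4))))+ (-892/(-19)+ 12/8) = 3397253/70110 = 48.46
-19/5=-3.80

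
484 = 484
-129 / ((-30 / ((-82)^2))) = 144566 / 5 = 28913.20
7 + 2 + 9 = 18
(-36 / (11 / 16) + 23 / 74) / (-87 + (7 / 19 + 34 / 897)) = 0.60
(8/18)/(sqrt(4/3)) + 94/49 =2*sqrt(3)/9 + 94/49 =2.30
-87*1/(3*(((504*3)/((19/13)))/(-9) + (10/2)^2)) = 0.32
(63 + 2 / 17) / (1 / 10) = 10730 / 17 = 631.18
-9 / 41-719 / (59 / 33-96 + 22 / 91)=85985700 / 11569913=7.43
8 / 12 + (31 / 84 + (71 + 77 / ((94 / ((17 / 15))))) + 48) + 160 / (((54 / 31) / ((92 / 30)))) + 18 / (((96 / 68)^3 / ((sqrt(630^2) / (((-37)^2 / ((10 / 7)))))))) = 4749711556543 / 11674393920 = 406.85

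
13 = 13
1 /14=0.07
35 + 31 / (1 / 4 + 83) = 11779 / 333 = 35.37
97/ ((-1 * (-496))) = 97/ 496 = 0.20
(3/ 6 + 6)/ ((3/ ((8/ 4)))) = 13/ 3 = 4.33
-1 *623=-623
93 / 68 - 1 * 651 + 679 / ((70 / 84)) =56157 / 340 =165.17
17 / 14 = 1.21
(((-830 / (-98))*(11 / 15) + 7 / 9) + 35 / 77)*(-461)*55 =-83226635 / 441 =-188722.53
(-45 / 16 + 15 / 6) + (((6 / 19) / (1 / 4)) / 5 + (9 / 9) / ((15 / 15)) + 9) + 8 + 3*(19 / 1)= 113909 / 1520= 74.94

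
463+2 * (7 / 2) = 470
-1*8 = -8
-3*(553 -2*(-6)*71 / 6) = -2085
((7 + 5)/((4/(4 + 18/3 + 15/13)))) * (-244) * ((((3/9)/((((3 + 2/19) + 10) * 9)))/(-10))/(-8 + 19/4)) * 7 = -1882216/378729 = -4.97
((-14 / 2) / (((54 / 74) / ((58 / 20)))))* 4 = -15022 / 135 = -111.27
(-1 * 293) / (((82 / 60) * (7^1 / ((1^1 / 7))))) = -8790 / 2009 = -4.38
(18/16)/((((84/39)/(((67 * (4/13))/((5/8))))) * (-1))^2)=323208/1225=263.84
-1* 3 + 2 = -1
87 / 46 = 1.89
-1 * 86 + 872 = 786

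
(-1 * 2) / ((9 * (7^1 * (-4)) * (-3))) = -1 / 378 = -0.00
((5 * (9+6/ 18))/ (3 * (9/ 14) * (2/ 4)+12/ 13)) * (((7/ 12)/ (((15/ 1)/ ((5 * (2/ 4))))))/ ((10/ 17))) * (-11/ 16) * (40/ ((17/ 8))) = -980980/ 18549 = -52.89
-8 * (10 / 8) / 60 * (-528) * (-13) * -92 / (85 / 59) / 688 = 388102 / 3655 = 106.18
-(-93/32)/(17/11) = 1023/544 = 1.88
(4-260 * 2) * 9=-4644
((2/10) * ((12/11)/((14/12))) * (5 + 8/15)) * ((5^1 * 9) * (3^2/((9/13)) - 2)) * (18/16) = 20169/35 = 576.26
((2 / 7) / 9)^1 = 2 / 63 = 0.03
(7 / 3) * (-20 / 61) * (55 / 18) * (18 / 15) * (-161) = 247940 / 549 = 451.62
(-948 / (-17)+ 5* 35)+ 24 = 4331 / 17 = 254.76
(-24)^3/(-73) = 13824/73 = 189.37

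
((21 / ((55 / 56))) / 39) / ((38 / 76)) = 784 / 715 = 1.10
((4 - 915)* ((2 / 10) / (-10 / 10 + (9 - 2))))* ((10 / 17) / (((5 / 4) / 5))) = -3644 / 51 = -71.45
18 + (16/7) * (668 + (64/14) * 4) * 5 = 385202/49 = 7861.27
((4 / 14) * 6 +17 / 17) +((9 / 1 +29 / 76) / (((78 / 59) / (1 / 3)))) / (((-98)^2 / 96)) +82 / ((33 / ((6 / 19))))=3628400 / 1030029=3.52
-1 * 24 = -24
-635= -635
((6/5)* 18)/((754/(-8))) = -432/1885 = -0.23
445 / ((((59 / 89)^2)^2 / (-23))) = -642166836635 / 12117361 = -52995.60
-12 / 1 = -12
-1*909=-909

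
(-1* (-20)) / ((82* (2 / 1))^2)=0.00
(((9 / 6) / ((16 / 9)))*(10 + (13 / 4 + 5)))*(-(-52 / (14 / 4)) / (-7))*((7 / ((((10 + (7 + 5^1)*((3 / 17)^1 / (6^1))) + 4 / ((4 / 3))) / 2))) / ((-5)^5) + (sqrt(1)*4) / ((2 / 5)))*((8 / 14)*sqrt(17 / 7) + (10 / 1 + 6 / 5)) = -90878528988 / 24828125-45439264494*sqrt(119) / 1703209375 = -3951.34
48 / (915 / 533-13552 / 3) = -76752 / 7220471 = -0.01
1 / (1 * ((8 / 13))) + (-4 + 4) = 13 / 8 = 1.62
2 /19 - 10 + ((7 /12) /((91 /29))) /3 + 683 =5985803 /8892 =673.17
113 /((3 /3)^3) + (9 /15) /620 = 350303 /3100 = 113.00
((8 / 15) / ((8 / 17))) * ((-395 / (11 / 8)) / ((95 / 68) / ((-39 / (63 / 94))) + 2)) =-164.77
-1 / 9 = -0.11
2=2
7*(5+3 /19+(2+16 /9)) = 10696 /171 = 62.55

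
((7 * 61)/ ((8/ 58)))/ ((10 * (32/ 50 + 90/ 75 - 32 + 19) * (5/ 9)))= -12383/ 248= -49.93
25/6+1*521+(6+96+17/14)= 628.38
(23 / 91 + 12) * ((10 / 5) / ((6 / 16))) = 17840 / 273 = 65.35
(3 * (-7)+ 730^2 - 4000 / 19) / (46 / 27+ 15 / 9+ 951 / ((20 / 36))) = 1366294635 / 4399412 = 310.56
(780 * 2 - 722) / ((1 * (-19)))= -838 / 19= -44.11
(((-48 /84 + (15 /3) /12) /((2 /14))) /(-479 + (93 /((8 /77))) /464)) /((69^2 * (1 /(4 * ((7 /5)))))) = 337792 /126467895105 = 0.00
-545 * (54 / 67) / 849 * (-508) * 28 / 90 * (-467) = -724044272 / 18961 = -38185.98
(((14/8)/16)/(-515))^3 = -343/35806478336000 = -0.00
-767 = -767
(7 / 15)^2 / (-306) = -49 / 68850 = -0.00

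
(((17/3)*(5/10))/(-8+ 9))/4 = 17/24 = 0.71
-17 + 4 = -13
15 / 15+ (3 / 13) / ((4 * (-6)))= 103 / 104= 0.99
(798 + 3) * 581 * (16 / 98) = 531864 / 7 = 75980.57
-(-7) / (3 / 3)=7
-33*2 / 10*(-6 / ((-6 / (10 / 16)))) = -33 / 8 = -4.12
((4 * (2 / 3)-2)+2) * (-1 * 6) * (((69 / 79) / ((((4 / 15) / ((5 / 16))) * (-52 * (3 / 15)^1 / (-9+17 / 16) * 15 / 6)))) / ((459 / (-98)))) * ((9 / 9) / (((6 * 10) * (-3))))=-715645 / 120676608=-0.01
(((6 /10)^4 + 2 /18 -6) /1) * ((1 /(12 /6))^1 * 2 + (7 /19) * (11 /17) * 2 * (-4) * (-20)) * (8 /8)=-225.43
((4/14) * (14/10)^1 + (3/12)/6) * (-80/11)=-106/33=-3.21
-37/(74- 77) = 37/3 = 12.33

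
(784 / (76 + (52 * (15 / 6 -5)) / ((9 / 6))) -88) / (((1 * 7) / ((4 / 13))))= -646 / 91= -7.10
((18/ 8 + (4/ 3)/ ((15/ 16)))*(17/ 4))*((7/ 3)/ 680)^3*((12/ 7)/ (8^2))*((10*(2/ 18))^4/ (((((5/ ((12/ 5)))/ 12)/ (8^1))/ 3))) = 32389/ 9101419200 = 0.00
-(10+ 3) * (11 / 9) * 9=-143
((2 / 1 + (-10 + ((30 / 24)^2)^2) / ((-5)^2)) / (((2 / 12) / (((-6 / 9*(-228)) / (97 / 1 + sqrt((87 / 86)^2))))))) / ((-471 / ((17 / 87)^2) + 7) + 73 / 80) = -1026147098 / 800802716569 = -0.00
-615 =-615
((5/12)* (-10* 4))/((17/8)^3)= -25600/14739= -1.74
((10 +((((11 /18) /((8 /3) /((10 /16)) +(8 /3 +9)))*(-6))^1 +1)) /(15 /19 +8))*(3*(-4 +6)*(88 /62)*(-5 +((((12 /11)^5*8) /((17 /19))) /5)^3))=4404713266157826992654668176 /26232383338459844251363625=167.91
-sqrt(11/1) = -sqrt(11) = -3.32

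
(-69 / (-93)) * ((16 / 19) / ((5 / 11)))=4048 / 2945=1.37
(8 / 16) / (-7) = -0.07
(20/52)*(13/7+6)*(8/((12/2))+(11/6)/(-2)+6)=3025/156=19.39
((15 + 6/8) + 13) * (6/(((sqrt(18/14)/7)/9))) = 7245 * sqrt(7)/2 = 9584.23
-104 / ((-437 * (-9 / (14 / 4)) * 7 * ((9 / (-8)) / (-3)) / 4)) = -1664 / 11799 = -0.14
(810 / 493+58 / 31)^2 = 2884119616 / 233570089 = 12.35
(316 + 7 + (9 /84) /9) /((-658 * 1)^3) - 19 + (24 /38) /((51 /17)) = -8543291191783 /454684937952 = -18.79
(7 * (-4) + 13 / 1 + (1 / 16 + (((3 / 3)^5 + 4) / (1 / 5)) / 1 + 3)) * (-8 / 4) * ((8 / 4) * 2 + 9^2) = -2220.62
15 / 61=0.25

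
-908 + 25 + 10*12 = -763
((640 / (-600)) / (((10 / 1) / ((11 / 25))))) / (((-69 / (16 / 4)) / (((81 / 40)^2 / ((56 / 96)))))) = 48114 / 2515625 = 0.02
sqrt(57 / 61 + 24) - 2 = -2 + 39 * sqrt(61) / 61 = 2.99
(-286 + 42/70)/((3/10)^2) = -28540/9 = -3171.11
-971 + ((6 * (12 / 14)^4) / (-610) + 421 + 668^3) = 218283337530122 / 732305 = 298077081.99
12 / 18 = 2 / 3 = 0.67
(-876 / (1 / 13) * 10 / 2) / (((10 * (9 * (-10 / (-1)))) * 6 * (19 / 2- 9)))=-949 / 45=-21.09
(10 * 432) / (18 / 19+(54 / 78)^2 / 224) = 345246720 / 75883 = 4549.72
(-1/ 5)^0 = 1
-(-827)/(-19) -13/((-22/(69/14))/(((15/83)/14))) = -295724347/6800024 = -43.49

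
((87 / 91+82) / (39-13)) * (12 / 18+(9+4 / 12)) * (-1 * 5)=-188725 / 1183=-159.53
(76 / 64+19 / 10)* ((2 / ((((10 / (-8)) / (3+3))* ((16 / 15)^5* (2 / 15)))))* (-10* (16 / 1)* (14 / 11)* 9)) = 106349709375 / 360448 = 295048.69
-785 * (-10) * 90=706500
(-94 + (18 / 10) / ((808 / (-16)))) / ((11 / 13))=-617344 / 5555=-111.13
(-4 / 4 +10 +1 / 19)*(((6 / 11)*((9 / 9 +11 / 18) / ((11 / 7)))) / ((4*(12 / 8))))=17458 / 20691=0.84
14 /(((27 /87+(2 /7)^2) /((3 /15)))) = 19894 /2785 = 7.14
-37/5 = -7.40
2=2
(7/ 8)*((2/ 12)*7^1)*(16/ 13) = 49/ 39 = 1.26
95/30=19/6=3.17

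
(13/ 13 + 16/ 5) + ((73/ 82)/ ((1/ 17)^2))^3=17030235.70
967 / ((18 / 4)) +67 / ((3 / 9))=3743 / 9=415.89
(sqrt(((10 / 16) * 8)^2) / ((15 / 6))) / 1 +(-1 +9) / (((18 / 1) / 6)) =14 / 3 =4.67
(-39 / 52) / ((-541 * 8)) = 3 / 17312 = 0.00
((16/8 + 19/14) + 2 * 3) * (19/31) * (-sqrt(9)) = -7467/434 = -17.21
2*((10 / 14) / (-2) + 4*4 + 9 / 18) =226 / 7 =32.29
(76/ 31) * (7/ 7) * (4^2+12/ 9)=3952/ 93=42.49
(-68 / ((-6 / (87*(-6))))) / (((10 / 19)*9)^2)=-177973 / 675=-263.66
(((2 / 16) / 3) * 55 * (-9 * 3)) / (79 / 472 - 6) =29205 / 2753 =10.61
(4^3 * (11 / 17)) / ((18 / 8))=2816 / 153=18.41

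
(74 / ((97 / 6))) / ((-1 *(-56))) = 111 / 1358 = 0.08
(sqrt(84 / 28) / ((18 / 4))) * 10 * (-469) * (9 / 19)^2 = -84420 * sqrt(3) / 361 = -405.04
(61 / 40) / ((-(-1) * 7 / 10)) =61 / 28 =2.18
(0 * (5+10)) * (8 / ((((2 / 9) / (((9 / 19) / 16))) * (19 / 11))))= 0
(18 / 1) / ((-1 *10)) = -9 / 5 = -1.80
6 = 6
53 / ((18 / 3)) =53 / 6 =8.83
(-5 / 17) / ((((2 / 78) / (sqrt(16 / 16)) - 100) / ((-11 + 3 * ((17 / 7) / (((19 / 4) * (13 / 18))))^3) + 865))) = 66294123628170 / 26353832667799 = 2.52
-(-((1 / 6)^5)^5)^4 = -1 / 653318623500070906096690267158057820537143710472954871543071966369497141477376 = -0.00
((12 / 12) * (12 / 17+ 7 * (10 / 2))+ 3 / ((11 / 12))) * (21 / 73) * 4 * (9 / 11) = 5510484 / 150161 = 36.70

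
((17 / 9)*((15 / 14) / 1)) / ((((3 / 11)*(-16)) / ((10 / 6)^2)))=-23375 / 18144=-1.29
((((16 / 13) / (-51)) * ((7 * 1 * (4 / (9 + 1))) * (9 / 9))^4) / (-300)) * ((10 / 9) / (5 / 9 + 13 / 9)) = 153664 / 55940625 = 0.00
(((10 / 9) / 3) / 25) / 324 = 1 / 21870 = 0.00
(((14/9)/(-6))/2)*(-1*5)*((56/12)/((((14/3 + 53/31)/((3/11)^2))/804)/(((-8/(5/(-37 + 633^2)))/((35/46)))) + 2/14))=300108092130560/14174188879129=21.17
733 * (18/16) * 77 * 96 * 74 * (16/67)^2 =115475576832/4489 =25724120.48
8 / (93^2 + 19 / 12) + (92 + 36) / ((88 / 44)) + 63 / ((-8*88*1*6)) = 77291005 / 1207936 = 63.99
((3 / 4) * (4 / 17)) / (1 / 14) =42 / 17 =2.47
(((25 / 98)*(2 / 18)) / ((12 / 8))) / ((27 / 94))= 2350 / 35721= 0.07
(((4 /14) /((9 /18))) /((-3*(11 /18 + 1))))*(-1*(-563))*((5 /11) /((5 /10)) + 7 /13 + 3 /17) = -108.10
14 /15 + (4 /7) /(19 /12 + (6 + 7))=3574 /3675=0.97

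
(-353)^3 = -43986977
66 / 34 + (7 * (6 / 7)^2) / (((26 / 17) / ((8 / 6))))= 9939 / 1547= 6.42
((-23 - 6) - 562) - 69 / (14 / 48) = -5793 / 7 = -827.57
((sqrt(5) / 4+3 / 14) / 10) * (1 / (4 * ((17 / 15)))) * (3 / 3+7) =9 / 238+3 * sqrt(5) / 68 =0.14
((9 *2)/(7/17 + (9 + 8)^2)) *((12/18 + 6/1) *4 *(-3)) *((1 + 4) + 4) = -1836/41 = -44.78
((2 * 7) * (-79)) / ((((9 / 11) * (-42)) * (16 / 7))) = 6083 / 432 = 14.08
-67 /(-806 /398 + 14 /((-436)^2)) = 1267274984 /38302951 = 33.09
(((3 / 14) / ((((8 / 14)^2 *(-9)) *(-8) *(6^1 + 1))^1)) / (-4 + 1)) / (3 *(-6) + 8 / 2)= 0.00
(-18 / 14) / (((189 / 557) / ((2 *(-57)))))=21166 / 49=431.96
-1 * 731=-731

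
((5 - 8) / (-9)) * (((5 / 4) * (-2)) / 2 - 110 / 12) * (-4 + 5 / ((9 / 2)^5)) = 7376125 / 531441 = 13.88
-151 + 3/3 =-150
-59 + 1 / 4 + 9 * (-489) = -17839 / 4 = -4459.75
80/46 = 40/23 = 1.74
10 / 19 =0.53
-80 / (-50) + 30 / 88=1.94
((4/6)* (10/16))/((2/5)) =25/24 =1.04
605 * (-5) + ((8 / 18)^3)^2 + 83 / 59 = -94804581208 / 31355019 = -3023.59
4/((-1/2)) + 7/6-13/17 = -775/102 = -7.60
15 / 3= 5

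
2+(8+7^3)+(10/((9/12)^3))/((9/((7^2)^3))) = 75381139/243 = 310210.45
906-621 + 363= 648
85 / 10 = 17 / 2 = 8.50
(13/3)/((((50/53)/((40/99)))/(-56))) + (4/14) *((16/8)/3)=-1078372/10395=-103.74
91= 91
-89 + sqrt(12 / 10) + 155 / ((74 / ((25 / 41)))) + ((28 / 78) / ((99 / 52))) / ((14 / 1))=-79034711 / 901098 + sqrt(30) / 5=-86.61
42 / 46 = 21 / 23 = 0.91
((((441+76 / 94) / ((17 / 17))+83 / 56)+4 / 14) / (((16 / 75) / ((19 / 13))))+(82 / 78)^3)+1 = 7596760989455 / 2498041728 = 3041.09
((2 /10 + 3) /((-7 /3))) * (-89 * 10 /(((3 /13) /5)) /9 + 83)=889744 /315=2824.58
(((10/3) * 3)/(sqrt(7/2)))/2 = 5 * sqrt(14)/7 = 2.67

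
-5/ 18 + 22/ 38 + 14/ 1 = 4891/ 342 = 14.30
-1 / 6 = -0.17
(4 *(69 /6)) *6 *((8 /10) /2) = 552 /5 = 110.40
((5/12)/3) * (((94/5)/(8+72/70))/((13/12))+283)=1463075/36972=39.57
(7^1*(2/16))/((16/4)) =7/32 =0.22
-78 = -78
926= 926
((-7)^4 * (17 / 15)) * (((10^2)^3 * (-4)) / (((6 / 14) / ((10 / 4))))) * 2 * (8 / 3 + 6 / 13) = -139430872000000 / 351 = -397238951566.95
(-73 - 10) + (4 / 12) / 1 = -248 / 3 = -82.67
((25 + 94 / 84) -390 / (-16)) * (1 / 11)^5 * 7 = 8483 / 3865224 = 0.00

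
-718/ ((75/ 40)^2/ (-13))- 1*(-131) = 626851/ 225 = 2786.00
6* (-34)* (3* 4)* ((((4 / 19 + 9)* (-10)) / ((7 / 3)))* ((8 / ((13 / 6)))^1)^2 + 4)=1307599.47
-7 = -7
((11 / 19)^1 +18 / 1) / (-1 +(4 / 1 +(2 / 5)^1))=1765 / 323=5.46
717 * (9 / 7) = 6453 / 7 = 921.86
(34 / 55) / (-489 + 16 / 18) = -306 / 241615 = -0.00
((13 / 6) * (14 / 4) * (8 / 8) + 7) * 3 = 175 / 4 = 43.75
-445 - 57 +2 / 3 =-1504 / 3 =-501.33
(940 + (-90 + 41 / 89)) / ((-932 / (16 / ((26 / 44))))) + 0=-6660808 / 269581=-24.71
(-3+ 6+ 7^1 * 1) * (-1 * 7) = -70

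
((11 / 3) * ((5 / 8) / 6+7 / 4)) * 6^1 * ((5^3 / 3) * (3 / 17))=122375 / 408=299.94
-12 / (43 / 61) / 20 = -183 / 215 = -0.85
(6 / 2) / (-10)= -3 / 10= -0.30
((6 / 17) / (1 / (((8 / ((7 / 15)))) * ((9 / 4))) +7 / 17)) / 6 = 270 / 2009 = 0.13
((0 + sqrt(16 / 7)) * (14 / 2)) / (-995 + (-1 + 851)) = -4 * sqrt(7) / 145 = -0.07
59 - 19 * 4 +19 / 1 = 2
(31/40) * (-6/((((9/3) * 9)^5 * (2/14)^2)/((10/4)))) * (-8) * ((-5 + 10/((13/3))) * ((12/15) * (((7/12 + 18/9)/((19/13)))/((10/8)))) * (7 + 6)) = -17140396/1363146165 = -0.01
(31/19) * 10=310/19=16.32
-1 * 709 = -709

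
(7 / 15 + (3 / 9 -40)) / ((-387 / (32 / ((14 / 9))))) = 2.08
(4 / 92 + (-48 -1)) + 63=323 / 23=14.04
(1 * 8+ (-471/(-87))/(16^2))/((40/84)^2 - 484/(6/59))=-26261109/15581238784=-0.00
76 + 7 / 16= 1223 / 16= 76.44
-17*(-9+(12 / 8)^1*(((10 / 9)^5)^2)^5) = -823715746442667422117140482381953315092192516377949 / 171792506910670443678820376588540424234035840667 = -4794.83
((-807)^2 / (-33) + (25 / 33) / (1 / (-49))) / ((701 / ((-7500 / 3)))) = 1631185000 / 23133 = 70513.34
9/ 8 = 1.12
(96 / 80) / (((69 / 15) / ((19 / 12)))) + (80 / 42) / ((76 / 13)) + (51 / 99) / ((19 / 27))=296969 / 201894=1.47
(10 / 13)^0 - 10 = -9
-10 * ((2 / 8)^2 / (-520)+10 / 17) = -83183 / 14144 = -5.88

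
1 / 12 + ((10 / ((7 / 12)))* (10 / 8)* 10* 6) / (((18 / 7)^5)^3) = 7893389708732813 / 93703341895520256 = 0.08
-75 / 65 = -1.15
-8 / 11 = -0.73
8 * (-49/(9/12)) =-1568/3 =-522.67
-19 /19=-1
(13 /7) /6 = 13 /42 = 0.31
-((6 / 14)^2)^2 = -81 / 2401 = -0.03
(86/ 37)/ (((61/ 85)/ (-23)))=-168130/ 2257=-74.49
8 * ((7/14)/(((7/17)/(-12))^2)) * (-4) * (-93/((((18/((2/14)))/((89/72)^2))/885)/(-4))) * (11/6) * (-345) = 105928319555300/3087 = 34314324442.92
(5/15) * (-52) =-52/3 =-17.33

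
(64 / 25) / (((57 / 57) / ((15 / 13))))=192 / 65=2.95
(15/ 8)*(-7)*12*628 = -98910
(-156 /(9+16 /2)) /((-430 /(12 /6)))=156 /3655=0.04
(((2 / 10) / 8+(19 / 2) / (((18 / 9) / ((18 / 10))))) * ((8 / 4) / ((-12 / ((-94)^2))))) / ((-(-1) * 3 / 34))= -12880679 / 90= -143118.66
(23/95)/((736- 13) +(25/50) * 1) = 0.00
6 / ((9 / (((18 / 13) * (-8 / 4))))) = -24 / 13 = -1.85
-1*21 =-21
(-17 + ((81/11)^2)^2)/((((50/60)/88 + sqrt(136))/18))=-184886599680/50464331269 + 3549822713856*sqrt(34)/4587666479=4508.18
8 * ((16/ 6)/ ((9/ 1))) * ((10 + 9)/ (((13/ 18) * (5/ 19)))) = 46208/ 195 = 236.96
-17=-17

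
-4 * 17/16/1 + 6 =7/4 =1.75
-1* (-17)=17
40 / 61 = 0.66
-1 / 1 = -1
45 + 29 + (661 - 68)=667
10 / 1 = 10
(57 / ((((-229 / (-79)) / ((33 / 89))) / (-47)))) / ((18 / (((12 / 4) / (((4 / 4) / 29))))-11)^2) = -5873672673 / 1996706189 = -2.94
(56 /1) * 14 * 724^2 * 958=393693916672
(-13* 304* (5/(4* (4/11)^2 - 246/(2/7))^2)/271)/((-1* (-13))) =-22254320/2937734765719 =-0.00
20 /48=5 /12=0.42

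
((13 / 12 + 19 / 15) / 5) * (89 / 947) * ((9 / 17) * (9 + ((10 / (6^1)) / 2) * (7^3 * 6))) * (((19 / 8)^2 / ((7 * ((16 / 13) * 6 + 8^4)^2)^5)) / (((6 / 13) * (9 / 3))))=1166404568574399256661 / 161545498291161747740575872137818448463162210278983702937600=0.00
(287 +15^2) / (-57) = -512 / 57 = -8.98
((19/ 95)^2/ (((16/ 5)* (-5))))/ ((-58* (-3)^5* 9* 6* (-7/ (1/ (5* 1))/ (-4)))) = -1/ 2663766000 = -0.00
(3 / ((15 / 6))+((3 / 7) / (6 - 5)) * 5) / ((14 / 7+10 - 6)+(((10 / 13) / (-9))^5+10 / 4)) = 5130328403538 / 13045058812415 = 0.39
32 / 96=1 / 3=0.33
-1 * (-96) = 96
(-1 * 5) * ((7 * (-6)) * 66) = 13860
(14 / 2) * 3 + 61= 82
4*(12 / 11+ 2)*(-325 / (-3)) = 44200 / 33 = 1339.39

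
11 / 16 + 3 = 59 / 16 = 3.69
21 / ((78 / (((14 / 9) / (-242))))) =-0.00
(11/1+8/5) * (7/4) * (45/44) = 22.55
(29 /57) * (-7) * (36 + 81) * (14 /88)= -55419 /836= -66.29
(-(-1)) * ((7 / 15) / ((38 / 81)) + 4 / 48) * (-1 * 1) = -1229 / 1140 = -1.08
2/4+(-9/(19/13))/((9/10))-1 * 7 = -507/38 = -13.34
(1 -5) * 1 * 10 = -40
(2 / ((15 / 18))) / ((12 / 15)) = 3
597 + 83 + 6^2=716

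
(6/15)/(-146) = -1/365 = -0.00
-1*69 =-69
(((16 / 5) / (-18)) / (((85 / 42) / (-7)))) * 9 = 2352 / 425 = 5.53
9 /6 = 3 /2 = 1.50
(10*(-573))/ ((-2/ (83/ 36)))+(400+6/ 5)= 420397/ 60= 7006.62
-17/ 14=-1.21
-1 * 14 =-14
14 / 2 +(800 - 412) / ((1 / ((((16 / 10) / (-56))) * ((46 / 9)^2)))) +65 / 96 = -25575791 / 90720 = -281.92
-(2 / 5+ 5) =-27 / 5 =-5.40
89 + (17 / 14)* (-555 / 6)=-653 / 28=-23.32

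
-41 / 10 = -4.10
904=904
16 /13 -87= -1115 /13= -85.77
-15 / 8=-1.88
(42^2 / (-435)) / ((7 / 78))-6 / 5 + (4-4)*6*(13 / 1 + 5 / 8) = -46.39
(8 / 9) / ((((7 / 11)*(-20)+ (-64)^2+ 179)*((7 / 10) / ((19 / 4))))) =836 / 590751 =0.00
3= 3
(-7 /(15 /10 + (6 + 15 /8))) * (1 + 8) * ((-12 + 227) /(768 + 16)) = -129 /70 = -1.84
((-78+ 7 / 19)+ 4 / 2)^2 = 2064969 / 361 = 5720.14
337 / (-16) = -337 / 16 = -21.06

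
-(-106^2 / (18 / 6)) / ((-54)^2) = 2809 / 2187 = 1.28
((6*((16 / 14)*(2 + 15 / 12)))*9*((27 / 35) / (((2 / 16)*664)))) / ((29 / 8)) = 303264 / 589715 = 0.51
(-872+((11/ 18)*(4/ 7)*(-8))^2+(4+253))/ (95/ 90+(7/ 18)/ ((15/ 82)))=-24099590/ 126273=-190.85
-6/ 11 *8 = -48/ 11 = -4.36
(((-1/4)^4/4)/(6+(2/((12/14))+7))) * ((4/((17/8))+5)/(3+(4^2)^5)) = 351/839668508672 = 0.00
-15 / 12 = -5 / 4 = -1.25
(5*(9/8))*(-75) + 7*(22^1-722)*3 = -120975/8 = -15121.88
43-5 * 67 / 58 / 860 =428901 / 9976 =42.99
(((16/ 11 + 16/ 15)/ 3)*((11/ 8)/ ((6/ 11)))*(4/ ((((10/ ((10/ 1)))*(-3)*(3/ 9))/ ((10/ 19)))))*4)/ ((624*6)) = -22/ 4617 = -0.00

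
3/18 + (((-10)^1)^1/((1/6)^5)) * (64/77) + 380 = -29684203/462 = -64251.52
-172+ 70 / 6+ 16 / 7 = -3319 / 21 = -158.05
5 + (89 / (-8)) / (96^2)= 368551 / 73728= 5.00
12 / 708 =0.02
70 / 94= 35 / 47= 0.74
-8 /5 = -1.60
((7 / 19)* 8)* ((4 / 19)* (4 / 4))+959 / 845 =535479 / 305045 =1.76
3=3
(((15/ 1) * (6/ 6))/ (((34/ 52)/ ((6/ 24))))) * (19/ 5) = 21.79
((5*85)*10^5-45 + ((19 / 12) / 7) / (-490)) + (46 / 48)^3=1007595753988261 / 23708160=42499955.88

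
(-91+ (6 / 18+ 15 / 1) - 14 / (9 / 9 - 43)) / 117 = -226 / 351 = -0.64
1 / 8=0.12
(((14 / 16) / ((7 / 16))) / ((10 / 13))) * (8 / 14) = 52 / 35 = 1.49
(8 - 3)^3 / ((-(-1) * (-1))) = -125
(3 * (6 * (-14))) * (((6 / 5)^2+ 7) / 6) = -8862 / 25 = -354.48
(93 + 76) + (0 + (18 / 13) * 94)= 3889 / 13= 299.15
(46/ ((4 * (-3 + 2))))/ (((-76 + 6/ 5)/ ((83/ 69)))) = 415/ 2244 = 0.18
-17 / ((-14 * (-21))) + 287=286.94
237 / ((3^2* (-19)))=-79 / 57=-1.39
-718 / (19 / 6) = -4308 / 19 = -226.74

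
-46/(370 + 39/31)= -1426/11509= -0.12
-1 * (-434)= 434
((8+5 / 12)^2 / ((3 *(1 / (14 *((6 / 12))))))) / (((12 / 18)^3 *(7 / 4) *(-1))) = -10201 / 32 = -318.78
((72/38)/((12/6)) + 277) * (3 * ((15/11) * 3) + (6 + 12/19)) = 20865231/3971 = 5254.40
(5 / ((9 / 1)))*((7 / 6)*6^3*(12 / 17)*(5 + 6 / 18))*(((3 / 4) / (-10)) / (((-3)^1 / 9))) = 2016 / 17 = 118.59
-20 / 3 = -6.67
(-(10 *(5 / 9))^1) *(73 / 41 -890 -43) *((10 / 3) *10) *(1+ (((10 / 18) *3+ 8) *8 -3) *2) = 85714100000 / 3321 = 25809725.99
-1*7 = -7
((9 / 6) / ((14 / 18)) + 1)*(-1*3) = -123 / 14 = -8.79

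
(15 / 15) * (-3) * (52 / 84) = -13 / 7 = -1.86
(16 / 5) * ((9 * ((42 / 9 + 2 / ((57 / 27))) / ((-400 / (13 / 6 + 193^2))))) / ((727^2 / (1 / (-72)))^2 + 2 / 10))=-0.00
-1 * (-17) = 17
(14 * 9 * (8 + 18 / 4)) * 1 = 1575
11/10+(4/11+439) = 48451/110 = 440.46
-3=-3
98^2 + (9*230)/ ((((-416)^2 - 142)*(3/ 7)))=1719121/ 179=9604.03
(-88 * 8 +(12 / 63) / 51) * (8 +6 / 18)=-5866.64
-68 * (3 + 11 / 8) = -595 / 2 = -297.50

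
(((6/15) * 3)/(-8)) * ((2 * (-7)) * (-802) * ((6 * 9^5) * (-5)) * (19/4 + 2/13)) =380397496185/26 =14630672930.19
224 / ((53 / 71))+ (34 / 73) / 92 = 300.08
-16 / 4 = -4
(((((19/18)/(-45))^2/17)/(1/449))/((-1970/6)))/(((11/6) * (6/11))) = -162089/3662131500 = -0.00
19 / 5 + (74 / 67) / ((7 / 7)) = 1643 / 335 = 4.90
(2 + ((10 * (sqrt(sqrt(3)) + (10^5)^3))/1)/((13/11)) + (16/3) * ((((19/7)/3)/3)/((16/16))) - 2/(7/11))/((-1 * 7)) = -20790000000000001144/17199 - 110 * 3^(1/4)/91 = -1208791208791210.45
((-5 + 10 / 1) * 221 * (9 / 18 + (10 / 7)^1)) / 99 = 3315 / 154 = 21.53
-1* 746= -746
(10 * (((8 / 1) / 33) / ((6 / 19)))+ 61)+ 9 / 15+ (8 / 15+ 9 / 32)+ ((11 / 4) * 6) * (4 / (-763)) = 846073021 / 12085920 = 70.00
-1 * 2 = -2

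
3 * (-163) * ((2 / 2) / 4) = -489 / 4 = -122.25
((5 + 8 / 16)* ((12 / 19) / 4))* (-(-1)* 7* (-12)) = -1386 / 19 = -72.95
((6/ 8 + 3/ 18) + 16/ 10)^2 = 22801/ 3600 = 6.33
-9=-9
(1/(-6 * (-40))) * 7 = 7/240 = 0.03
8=8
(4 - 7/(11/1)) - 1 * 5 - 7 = -95/11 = -8.64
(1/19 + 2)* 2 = 78/19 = 4.11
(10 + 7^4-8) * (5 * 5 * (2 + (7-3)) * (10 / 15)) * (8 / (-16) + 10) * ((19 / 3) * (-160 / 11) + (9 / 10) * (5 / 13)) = -29959742925 / 143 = -209508691.78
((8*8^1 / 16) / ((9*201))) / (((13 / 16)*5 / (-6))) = -128 / 39195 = -0.00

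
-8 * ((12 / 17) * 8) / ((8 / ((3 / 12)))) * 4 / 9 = -32 / 51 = -0.63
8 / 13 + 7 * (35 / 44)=3537 / 572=6.18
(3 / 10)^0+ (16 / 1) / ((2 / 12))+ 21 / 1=118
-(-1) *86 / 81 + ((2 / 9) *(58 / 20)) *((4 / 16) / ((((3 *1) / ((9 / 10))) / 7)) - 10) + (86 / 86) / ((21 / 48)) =-312833 / 113400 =-2.76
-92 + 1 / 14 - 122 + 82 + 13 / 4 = -3603 / 28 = -128.68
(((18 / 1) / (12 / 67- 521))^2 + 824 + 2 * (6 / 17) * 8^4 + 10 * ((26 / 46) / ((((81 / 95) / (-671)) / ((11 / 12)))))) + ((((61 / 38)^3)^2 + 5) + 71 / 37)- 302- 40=-680.12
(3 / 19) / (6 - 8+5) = 1 / 19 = 0.05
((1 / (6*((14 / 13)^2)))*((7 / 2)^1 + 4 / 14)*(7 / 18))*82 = 367237 / 21168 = 17.35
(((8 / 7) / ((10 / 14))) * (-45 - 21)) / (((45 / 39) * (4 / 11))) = -6292 / 25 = -251.68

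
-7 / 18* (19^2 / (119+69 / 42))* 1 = -1.16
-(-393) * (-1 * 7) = -2751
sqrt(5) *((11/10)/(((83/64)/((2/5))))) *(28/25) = 19712 *sqrt(5)/51875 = 0.85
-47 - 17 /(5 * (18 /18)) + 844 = 3968 /5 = 793.60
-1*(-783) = 783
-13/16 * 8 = -13/2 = -6.50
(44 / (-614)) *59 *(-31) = 40238 / 307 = 131.07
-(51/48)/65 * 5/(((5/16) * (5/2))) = -0.10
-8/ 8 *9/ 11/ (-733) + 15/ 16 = 121089/ 129008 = 0.94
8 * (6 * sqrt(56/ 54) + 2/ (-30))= -8/ 15 + 32 * sqrt(21)/ 3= 48.35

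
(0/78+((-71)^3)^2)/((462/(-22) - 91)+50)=-128100283921/62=-2066133611.63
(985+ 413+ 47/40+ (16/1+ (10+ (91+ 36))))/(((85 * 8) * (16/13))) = 807131/435200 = 1.85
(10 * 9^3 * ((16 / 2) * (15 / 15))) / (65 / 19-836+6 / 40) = -2462400 / 35147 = -70.06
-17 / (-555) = 0.03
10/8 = 5/4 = 1.25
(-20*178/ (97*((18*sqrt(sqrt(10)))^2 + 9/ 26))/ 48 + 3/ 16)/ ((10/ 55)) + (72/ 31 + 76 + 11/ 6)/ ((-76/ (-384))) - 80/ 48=174873381474120305/ 432466448152608 - 3309020*sqrt(10)/ 2549439069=404.36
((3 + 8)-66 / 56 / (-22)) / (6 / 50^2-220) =-386875 / 7699916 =-0.05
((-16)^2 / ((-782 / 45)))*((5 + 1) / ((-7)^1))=34560 / 2737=12.63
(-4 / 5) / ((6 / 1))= -0.13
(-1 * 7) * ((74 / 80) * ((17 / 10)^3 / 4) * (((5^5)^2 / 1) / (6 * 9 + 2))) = -2840328125 / 2048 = -1386878.97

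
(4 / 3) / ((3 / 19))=76 / 9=8.44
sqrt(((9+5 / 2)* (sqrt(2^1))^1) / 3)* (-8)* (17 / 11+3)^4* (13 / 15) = -65000000* 2^(3 / 4)* sqrt(69) / 131769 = -6891.24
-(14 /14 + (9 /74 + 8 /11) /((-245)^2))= -48861041 /48860350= -1.00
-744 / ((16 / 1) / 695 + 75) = -517080 / 52141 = -9.92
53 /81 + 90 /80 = 1153 /648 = 1.78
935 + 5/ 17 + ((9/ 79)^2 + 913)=196099838/ 106097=1848.31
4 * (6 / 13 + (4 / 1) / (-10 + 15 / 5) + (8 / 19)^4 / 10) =-25318728 / 59296055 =-0.43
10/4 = 5/2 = 2.50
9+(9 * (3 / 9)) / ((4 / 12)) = 18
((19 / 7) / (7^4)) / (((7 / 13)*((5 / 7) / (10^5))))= 4940000 / 16807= 293.93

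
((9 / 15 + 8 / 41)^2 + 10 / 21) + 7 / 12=5972021 / 3530100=1.69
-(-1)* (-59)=-59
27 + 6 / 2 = 30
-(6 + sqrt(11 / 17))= -6 - sqrt(187) / 17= -6.80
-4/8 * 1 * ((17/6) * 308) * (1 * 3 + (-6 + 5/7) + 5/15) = 7667/9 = 851.89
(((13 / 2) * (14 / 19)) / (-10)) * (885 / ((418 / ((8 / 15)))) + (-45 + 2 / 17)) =2829281 / 135014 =20.96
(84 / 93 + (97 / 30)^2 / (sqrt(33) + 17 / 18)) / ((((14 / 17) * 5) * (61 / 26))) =2122850197 / 34426127750 + 18714501 * sqrt(33) / 555260125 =0.26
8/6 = 1.33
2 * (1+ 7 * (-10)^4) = 140002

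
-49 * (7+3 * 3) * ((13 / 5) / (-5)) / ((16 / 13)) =8281 / 25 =331.24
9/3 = 3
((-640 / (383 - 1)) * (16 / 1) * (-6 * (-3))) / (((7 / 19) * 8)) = -218880 / 1337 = -163.71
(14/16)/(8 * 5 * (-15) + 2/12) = -21/14396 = -0.00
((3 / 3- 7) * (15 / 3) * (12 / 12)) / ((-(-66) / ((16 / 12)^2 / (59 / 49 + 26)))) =-3920 / 131967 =-0.03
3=3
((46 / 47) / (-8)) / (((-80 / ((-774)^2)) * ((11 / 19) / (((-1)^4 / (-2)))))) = -65449053 / 82720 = -791.21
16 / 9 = 1.78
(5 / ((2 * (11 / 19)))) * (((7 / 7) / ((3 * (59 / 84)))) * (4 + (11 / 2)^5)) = 107184035 / 10384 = 10322.04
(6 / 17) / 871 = 6 / 14807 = 0.00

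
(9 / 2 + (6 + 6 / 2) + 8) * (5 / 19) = 215 / 38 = 5.66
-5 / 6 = -0.83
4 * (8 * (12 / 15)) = 128 / 5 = 25.60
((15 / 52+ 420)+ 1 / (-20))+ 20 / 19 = 1040589 / 2470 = 421.29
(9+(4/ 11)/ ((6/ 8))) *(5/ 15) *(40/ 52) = 3130/ 1287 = 2.43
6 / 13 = 0.46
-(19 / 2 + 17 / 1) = -53 / 2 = -26.50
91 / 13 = 7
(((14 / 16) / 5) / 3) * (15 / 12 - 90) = -5.18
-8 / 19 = -0.42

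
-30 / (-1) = 30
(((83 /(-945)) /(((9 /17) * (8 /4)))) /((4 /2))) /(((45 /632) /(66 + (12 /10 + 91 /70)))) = -39.90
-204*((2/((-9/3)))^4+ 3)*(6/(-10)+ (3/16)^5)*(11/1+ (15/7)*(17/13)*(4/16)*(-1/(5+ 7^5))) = 14793581732996029/3437588643840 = 4303.48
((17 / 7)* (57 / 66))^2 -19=-346275 / 23716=-14.60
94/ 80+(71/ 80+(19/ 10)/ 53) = 8897/ 4240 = 2.10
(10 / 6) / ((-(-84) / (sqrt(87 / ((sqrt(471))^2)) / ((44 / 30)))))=25 *sqrt(4553) / 290136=0.01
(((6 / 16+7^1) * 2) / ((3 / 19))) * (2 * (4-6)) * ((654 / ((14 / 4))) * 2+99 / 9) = -143754.90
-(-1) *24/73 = 24/73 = 0.33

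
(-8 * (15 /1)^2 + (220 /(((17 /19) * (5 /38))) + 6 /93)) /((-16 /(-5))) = 90605 /4216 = 21.49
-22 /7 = -3.14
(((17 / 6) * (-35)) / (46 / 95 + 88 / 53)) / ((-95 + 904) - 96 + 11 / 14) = -20970775 / 323713242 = -0.06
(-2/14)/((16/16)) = -1/7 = -0.14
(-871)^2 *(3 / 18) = 758641 / 6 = 126440.17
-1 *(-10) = 10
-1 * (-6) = 6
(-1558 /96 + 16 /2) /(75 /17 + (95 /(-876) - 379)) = 490195 /22319932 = 0.02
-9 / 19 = -0.47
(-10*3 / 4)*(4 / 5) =-6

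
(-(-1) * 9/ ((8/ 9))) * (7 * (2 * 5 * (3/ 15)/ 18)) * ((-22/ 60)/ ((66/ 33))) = -231/ 160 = -1.44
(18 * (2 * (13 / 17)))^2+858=466986 / 289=1615.87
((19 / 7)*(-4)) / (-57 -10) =76 / 469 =0.16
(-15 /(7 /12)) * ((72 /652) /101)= -3240 /115241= -0.03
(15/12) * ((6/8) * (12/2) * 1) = 45/8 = 5.62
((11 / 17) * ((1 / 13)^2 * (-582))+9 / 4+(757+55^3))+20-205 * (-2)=1925622753 / 11492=167562.02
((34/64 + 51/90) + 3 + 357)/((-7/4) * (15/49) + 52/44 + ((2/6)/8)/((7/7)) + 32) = 13346179/1208140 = 11.05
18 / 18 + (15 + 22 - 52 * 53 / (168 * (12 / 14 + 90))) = 2723 / 72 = 37.82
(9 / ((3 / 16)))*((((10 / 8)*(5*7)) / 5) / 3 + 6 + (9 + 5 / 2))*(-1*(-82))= 80360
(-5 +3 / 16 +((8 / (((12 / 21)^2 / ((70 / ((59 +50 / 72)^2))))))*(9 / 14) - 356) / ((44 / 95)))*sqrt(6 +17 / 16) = -12818752823*sqrt(113) / 66351296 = -2053.69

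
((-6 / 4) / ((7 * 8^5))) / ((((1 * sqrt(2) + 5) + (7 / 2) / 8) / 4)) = -261 / 50584576 + 3 * sqrt(2) / 3161536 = -0.00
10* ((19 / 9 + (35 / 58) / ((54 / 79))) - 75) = -1127615 / 1566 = -720.06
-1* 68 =-68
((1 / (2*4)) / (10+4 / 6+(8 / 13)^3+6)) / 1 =6591 / 891088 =0.01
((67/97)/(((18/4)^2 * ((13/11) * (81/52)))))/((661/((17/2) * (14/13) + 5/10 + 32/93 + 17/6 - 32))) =-30364400/56510223237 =-0.00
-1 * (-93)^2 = -8649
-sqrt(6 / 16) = -sqrt(6) / 4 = -0.61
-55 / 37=-1.49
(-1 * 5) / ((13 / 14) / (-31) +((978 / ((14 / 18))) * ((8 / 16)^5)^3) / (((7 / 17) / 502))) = -62218240 / 581778341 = -0.11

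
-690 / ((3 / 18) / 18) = -74520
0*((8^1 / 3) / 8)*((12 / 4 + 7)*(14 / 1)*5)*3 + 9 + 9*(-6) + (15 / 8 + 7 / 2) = -39.62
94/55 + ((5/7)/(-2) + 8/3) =4.02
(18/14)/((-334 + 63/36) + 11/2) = -36/9149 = -0.00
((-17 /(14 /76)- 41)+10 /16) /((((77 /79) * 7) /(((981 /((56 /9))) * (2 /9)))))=-575740071 /845152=-681.23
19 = 19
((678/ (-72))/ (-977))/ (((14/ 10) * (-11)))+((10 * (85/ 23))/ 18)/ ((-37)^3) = -2102596505/ 3155155716636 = -0.00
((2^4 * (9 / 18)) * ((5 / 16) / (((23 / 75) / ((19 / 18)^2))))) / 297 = 45125 / 1475496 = 0.03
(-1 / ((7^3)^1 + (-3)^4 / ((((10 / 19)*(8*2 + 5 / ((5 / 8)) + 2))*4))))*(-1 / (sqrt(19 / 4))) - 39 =-39 + 2080*sqrt(19) / 6806921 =-39.00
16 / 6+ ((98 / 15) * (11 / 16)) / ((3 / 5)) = 731 / 72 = 10.15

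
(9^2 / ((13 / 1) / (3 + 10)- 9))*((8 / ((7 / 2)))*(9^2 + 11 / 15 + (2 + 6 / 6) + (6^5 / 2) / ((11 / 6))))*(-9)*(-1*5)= -176855886 / 77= -2296829.69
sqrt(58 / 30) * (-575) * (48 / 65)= -590.40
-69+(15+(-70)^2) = 4846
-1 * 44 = -44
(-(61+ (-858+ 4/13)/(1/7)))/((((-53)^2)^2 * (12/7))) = 540799/1230915036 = 0.00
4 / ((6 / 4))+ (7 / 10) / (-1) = 59 / 30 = 1.97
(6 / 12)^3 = 1 / 8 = 0.12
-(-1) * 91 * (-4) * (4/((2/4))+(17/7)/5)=-15444/5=-3088.80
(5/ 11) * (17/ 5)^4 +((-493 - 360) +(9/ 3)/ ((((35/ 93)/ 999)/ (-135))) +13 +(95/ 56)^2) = -4639035420769/ 4312000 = -1075843.09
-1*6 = -6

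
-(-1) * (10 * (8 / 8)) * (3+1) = 40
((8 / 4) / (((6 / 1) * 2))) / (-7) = -1 / 42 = -0.02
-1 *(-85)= 85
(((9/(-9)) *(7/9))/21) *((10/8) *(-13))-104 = -11167/108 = -103.40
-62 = -62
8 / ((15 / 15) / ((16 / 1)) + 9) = 128 / 145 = 0.88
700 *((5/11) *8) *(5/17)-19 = 136447/187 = 729.66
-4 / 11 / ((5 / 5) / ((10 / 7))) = -40 / 77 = -0.52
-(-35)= 35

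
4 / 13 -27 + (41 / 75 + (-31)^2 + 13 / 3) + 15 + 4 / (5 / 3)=310891 / 325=956.59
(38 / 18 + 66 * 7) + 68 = 4789 / 9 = 532.11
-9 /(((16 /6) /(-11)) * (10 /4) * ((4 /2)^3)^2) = 297 /1280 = 0.23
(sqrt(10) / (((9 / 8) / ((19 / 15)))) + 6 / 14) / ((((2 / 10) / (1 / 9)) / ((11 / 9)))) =2.71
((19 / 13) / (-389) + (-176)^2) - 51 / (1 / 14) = 153034915 / 5057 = 30262.00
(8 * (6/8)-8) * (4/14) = -4/7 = -0.57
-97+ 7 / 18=-1739 / 18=-96.61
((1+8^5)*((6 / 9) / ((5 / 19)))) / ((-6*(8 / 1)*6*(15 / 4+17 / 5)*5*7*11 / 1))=-6289 / 60060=-0.10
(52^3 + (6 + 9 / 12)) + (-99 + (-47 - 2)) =561867 / 4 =140466.75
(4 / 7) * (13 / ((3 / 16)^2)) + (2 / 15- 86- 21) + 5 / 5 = 33212 / 315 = 105.43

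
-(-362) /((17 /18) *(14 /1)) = 3258 /119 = 27.38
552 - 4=548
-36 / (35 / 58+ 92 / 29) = -696 / 73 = -9.53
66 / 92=0.72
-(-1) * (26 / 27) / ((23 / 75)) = 650 / 207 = 3.14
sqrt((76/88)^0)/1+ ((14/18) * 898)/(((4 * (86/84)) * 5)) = 22646/645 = 35.11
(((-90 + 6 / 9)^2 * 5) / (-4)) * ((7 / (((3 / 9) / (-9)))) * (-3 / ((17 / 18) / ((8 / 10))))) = -81448416 / 17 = -4791083.29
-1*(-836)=836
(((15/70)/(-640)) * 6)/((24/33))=-99/35840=-0.00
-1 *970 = -970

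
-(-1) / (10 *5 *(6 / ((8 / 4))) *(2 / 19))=19 / 300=0.06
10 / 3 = 3.33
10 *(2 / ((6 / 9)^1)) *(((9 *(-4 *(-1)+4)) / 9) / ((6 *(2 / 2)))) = 40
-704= -704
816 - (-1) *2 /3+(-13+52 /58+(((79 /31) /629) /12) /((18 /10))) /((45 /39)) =738509096719 /916063020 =806.18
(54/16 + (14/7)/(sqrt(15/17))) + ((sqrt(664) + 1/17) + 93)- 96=59/136 + 2 * sqrt(255)/15 + 2 * sqrt(166)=28.33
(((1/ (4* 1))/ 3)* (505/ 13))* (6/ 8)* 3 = 1515/ 208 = 7.28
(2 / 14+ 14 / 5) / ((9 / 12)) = 412 / 105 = 3.92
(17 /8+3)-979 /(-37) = 9349 /296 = 31.58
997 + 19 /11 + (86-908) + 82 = 2846 /11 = 258.73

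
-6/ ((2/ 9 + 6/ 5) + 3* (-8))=135/ 508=0.27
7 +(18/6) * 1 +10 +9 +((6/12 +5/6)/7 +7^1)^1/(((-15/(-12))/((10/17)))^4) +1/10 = 516581791/17539410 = 29.45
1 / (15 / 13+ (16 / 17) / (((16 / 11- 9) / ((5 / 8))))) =18343 / 19735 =0.93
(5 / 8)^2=25 / 64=0.39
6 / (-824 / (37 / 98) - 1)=-222 / 80789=-0.00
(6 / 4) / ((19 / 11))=33 / 38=0.87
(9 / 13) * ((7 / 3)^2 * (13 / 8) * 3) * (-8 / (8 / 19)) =-2793 / 8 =-349.12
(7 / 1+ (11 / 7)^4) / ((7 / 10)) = 314480 / 16807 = 18.71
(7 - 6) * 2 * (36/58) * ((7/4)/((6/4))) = 42/29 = 1.45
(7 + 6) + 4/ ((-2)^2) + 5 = 19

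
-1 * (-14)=14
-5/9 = -0.56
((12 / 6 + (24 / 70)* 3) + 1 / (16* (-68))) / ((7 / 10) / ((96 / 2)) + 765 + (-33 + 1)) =345879 / 83739586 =0.00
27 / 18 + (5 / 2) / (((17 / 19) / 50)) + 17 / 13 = 62991 / 442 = 142.51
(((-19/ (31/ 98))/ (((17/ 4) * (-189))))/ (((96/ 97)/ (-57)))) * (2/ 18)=-245119/ 512244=-0.48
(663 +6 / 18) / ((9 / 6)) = 3980 / 9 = 442.22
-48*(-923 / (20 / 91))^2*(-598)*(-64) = -810006678009984 / 25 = -32400267120399.36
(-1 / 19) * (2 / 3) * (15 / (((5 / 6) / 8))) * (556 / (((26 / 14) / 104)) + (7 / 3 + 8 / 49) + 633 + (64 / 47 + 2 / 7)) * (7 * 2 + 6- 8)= -84295930368 / 43757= -1926455.89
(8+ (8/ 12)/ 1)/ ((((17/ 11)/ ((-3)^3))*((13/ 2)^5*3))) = -2112/ 485537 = -0.00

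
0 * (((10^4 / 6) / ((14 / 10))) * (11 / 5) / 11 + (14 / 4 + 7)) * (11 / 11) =0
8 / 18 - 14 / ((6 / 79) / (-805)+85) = 13609306 / 48650121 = 0.28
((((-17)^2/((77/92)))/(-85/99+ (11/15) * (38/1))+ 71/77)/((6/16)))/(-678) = -56441036/1046913021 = -0.05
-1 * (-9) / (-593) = -9 / 593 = -0.02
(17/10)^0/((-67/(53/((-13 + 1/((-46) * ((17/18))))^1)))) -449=-153161913/341164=-448.94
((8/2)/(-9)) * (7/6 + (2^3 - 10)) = 0.37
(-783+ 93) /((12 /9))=-1035 /2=-517.50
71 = 71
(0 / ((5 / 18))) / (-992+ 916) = 0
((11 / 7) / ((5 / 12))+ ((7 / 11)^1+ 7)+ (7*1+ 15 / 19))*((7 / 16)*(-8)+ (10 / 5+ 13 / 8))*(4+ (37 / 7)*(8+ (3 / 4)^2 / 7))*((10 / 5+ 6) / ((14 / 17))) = 21856108599 / 20072360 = 1088.87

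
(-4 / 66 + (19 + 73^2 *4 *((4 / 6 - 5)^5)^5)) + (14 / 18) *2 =-177524439961233725417.54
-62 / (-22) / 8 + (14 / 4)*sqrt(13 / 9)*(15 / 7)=31 / 88 + 5*sqrt(13) / 2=9.37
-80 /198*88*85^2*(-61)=141032000 /9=15670222.22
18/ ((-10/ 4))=-36/ 5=-7.20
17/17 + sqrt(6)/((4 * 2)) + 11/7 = sqrt(6)/8 + 18/7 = 2.88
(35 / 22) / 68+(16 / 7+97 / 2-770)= -7531367 / 10472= -719.19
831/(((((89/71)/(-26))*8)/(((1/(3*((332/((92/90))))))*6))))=-5880433/443220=-13.27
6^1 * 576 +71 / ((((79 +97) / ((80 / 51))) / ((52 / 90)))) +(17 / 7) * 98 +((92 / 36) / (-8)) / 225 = 11191706899 / 3029400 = 3694.36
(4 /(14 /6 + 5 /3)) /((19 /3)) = 3 /19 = 0.16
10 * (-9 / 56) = -45 / 28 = -1.61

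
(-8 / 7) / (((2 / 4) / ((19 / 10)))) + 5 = 23 / 35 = 0.66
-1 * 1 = -1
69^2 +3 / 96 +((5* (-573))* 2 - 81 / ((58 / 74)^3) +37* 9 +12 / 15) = -3135043783 / 3902240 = -803.40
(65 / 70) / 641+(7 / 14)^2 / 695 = 0.00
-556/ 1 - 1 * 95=-651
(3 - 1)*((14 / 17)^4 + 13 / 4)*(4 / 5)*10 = 4957748 / 83521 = 59.36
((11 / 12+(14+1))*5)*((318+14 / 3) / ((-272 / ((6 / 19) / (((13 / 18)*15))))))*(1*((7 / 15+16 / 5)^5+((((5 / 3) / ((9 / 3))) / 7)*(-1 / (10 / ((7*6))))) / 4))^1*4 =-14886326653 / 2040714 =-7294.67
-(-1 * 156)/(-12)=-13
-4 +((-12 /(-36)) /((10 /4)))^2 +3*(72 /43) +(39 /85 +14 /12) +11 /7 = 9758521 /2302650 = 4.24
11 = 11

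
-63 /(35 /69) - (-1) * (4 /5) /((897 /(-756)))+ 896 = 1152833 /1495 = 771.13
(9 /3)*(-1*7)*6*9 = -1134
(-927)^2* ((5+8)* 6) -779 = 67026883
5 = 5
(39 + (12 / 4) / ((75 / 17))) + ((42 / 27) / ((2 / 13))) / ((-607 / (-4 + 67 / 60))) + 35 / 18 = 68297017 / 1638900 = 41.67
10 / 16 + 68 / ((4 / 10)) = 1365 / 8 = 170.62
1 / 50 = 0.02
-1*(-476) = 476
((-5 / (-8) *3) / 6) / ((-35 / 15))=-15 / 112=-0.13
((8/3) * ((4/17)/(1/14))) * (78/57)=11648/969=12.02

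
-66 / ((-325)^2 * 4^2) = -33 / 845000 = -0.00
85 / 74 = 1.15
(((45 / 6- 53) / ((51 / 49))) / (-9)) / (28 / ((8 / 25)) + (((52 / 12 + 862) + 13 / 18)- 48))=0.01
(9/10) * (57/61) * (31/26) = 15903/15860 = 1.00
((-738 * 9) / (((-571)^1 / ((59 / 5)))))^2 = 153568366884 / 8151025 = 18840.37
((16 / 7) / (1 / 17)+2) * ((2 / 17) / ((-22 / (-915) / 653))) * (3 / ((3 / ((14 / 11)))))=31069740 / 187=166148.34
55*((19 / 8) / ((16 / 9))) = 73.48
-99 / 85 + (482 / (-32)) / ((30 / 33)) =-17.73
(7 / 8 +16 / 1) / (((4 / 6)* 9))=45 / 16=2.81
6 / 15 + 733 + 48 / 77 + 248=378079 / 385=982.02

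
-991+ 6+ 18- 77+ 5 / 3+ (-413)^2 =508580 / 3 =169526.67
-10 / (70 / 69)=-69 / 7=-9.86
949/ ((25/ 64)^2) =3887104/ 625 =6219.37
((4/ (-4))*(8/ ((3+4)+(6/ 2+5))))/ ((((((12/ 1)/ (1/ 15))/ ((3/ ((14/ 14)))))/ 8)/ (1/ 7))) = -16/ 1575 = -0.01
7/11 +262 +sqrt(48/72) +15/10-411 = -146.05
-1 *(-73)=73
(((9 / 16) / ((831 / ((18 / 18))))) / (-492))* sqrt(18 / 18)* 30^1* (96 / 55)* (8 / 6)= -12 / 124927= -0.00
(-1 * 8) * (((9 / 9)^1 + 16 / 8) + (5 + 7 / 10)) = -69.60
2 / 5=0.40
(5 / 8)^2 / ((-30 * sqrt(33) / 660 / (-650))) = 8125 * sqrt(33) / 48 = 972.39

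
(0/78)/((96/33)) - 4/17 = -4/17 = -0.24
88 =88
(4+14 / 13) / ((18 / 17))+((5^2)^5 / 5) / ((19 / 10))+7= 761727490 / 741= 1027972.32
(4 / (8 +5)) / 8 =0.04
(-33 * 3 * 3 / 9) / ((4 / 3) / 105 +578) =-10395 / 182074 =-0.06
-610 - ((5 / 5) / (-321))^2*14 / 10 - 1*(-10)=-309123007 / 515205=-600.00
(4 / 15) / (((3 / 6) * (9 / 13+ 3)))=0.14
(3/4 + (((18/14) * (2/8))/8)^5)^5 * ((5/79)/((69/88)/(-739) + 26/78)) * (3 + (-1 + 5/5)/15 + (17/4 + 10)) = 0.78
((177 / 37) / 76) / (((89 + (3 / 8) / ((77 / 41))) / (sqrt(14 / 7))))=27258*sqrt(2) / 38627741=0.00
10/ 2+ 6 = 11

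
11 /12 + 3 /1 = 47 /12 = 3.92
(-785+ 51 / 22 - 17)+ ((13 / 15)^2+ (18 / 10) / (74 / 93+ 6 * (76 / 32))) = -22131180559 / 27705150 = -798.81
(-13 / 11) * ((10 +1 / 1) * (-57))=741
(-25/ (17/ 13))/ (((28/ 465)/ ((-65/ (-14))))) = -9823125/ 6664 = -1474.06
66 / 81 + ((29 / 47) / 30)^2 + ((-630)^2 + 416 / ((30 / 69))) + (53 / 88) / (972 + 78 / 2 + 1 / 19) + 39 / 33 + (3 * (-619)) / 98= 397839.85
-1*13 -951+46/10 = -4797/5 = -959.40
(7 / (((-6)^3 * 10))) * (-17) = 119 / 2160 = 0.06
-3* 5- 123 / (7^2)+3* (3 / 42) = -1695 / 98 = -17.30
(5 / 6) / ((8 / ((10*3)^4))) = 84375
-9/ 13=-0.69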